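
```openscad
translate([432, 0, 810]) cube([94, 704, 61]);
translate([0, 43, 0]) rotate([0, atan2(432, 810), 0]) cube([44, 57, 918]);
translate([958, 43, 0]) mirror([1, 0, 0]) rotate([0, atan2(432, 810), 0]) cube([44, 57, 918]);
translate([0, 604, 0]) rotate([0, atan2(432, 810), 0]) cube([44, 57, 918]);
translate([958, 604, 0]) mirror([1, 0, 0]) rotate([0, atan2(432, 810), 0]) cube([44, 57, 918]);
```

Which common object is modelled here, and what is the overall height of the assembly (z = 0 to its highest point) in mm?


A sawhorse. The overall height is 871 mm.

A beam across two mirrored pairs of raked legs — a sawhorse. The beam's underside is at z = 810 (matching the legs' vertical rise in atan2(432, 810)) and the beam is 61 mm tall, so its top is at 810 + 61 = 871 mm. The raked legs top out at the beam's underside, so that is the highest point.


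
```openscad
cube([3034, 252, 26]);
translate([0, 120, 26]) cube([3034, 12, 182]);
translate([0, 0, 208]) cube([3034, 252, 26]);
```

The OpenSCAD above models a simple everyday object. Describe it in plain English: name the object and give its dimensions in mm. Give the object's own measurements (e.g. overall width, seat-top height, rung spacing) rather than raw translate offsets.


An I-beam lying along x, 3034 mm long. Overall section height 234 mm. Two flanges 252 mm wide (y) and 26 mm thick, one on the floor and one at the top; a web 12 mm thick runs between them, centred on the flange width.


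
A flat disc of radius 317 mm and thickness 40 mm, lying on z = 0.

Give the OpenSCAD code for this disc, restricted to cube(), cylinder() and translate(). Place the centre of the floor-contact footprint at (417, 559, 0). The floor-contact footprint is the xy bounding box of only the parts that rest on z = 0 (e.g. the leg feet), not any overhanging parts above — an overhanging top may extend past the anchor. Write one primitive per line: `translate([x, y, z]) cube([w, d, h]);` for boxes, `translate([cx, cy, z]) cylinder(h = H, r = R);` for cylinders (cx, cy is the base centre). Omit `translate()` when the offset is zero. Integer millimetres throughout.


translate([417, 559, 0]) cylinder(h = 40, r = 317);


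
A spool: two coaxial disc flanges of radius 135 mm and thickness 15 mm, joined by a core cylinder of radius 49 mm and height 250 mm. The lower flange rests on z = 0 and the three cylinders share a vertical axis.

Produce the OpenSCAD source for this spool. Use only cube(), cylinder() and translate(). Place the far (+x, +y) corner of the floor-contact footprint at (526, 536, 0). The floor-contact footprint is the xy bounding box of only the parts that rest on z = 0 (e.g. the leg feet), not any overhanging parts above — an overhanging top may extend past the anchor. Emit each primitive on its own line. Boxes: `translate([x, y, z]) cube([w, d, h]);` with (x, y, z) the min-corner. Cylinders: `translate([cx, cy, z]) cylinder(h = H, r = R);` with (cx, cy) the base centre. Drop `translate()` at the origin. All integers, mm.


translate([391, 401, 0]) cylinder(h = 15, r = 135);
translate([391, 401, 15]) cylinder(h = 250, r = 49);
translate([391, 401, 265]) cylinder(h = 15, r = 135);


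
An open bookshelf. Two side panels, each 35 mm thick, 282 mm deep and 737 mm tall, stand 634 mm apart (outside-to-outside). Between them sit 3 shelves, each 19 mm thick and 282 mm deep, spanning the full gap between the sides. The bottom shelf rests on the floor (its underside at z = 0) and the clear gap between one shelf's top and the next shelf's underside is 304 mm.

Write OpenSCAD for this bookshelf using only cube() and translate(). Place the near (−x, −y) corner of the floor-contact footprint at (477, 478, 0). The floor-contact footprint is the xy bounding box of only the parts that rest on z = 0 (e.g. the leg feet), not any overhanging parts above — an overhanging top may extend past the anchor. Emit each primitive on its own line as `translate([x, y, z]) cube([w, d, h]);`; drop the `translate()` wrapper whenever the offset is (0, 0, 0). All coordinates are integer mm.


translate([477, 478, 0]) cube([35, 282, 737]);
translate([1076, 478, 0]) cube([35, 282, 737]);
translate([512, 478, 0]) cube([564, 282, 19]);
translate([512, 478, 323]) cube([564, 282, 19]);
translate([512, 478, 646]) cube([564, 282, 19]);


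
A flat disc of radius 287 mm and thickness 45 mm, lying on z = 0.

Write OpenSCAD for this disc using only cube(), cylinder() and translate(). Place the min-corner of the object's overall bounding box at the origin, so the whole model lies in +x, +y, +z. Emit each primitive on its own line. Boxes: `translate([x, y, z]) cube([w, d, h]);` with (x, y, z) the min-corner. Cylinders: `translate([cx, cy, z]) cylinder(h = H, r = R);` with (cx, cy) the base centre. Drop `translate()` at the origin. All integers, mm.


translate([287, 287, 0]) cylinder(h = 45, r = 287);


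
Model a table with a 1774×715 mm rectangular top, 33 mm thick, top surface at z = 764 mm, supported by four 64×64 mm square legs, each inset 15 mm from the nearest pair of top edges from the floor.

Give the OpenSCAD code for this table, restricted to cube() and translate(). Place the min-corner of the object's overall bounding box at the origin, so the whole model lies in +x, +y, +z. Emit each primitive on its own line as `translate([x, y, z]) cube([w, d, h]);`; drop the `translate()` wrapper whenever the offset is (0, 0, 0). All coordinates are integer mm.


translate([0, 0, 731]) cube([1774, 715, 33]);
translate([15, 15, 0]) cube([64, 64, 731]);
translate([1695, 15, 0]) cube([64, 64, 731]);
translate([15, 636, 0]) cube([64, 64, 731]);
translate([1695, 636, 0]) cube([64, 64, 731]);


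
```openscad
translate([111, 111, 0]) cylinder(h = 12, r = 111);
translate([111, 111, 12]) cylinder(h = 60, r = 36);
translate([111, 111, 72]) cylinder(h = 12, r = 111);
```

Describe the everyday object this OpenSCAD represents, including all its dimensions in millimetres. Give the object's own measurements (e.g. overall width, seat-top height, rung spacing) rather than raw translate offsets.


A spool: two coaxial disc flanges of radius 111 mm and thickness 12 mm, joined by a core cylinder of radius 36 mm and height 60 mm. The lower flange rests on z = 0 and the three cylinders share a vertical axis.


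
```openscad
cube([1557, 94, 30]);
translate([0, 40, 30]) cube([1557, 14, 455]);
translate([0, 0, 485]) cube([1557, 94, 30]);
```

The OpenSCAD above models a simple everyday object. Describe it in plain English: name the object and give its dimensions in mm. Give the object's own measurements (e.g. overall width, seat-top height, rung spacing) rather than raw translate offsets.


An I-beam lying along x, 1557 mm long. Overall section height 515 mm. Two flanges 94 mm wide (y) and 30 mm thick, one on the floor and one at the top; a web 14 mm thick runs between them, centred on the flange width.


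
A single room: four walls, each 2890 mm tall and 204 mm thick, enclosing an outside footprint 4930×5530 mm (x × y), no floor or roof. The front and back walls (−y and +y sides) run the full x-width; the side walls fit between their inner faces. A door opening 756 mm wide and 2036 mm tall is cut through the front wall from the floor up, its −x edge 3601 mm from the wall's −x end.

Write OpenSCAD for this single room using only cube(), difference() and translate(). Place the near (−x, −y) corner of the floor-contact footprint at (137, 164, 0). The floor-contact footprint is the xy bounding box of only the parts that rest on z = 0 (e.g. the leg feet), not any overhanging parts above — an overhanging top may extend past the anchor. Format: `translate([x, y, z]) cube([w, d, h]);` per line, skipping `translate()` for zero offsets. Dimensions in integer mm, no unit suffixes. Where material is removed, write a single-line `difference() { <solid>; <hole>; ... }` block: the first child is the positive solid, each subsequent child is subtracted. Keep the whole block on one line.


difference() { translate([137, 164, 0]) cube([4930, 204, 2890]); translate([3738, 164, 0]) cube([756, 204, 2036]); }
translate([137, 5490, 0]) cube([4930, 204, 2890]);
translate([137, 368, 0]) cube([204, 5122, 2890]);
translate([4863, 368, 0]) cube([204, 5122, 2890]);


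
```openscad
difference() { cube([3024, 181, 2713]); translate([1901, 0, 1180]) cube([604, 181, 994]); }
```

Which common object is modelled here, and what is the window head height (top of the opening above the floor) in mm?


A wall with a window opening. The window head height is 2174 mm.

A wall with a rectangular opening subtracted — a window. Sill at z = 1180, opening 994 mm tall, so the head is at 1180 + 994 = 2174 mm.


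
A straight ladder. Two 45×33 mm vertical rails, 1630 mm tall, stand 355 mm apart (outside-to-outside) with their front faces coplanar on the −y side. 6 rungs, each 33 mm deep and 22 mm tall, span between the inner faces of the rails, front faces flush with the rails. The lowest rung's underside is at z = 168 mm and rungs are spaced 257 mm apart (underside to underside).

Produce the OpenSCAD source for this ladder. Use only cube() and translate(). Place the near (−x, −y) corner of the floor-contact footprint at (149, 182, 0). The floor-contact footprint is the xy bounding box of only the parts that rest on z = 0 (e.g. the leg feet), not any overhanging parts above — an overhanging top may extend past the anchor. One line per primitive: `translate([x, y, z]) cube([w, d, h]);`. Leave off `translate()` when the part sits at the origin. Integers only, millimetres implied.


// rung span = 355 - 2*45 = 265
// rung[k] z = 168 + k*257
translate([149, 182, 0]) cube([45, 33, 1630]);
translate([459, 182, 0]) cube([45, 33, 1630]);
translate([194, 182, 168]) cube([265, 33, 22]);
translate([194, 182, 425]) cube([265, 33, 22]);
translate([194, 182, 682]) cube([265, 33, 22]);
translate([194, 182, 939]) cube([265, 33, 22]);
translate([194, 182, 1196]) cube([265, 33, 22]);
translate([194, 182, 1453]) cube([265, 33, 22]);


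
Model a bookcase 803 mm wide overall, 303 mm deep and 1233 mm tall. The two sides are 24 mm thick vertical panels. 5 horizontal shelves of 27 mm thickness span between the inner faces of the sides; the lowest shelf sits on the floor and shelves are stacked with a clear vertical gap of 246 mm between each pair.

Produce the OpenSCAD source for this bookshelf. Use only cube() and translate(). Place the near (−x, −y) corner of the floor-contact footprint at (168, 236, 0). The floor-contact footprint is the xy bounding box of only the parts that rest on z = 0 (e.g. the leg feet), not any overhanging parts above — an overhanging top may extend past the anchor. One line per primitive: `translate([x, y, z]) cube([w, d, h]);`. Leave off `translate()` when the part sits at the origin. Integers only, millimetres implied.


translate([168, 236, 0]) cube([24, 303, 1233]);
translate([947, 236, 0]) cube([24, 303, 1233]);
translate([192, 236, 0]) cube([755, 303, 27]);
translate([192, 236, 273]) cube([755, 303, 27]);
translate([192, 236, 546]) cube([755, 303, 27]);
translate([192, 236, 819]) cube([755, 303, 27]);
translate([192, 236, 1092]) cube([755, 303, 27]);


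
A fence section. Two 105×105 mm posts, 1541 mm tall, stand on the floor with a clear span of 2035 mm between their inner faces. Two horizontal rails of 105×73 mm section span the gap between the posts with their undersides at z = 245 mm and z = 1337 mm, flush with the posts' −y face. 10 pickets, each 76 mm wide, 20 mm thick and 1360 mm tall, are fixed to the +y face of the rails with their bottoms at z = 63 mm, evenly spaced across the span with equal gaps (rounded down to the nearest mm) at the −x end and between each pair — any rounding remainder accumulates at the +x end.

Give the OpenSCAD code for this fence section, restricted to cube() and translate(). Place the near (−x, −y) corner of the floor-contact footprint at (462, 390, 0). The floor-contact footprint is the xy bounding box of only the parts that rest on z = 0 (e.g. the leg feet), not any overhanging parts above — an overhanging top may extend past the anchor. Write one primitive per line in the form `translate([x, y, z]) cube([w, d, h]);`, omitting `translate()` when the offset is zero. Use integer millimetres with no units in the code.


translate([462, 390, 0]) cube([105, 105, 1541]);
translate([2602, 390, 0]) cube([105, 105, 1541]);
translate([567, 390, 245]) cube([2035, 105, 73]);
translate([567, 390, 1337]) cube([2035, 105, 73]);
translate([682, 495, 63]) cube([76, 20, 1360]);
translate([873, 495, 63]) cube([76, 20, 1360]);
translate([1064, 495, 63]) cube([76, 20, 1360]);
translate([1255, 495, 63]) cube([76, 20, 1360]);
translate([1446, 495, 63]) cube([76, 20, 1360]);
translate([1637, 495, 63]) cube([76, 20, 1360]);
translate([1828, 495, 63]) cube([76, 20, 1360]);
translate([2019, 495, 63]) cube([76, 20, 1360]);
translate([2210, 495, 63]) cube([76, 20, 1360]);
translate([2401, 495, 63]) cube([76, 20, 1360]);


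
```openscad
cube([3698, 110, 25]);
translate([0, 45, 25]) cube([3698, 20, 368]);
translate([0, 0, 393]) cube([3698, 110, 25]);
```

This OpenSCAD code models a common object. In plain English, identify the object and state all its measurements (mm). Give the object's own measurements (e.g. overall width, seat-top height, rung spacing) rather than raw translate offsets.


An I-beam lying along x, 3698 mm long. Overall section height 418 mm. Two flanges 110 mm wide (y) and 25 mm thick, one on the floor and one at the top; a web 20 mm thick runs between them, centred on the flange width.


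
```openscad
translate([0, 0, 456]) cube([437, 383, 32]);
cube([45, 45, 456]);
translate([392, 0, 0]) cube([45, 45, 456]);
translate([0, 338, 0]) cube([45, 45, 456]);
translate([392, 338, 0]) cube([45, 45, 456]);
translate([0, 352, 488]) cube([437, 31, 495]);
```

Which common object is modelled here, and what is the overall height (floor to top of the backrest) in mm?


A chair. The overall height is 983 mm.

A slab on four corner posts with a tall panel at the back — a chair. The seat slab sits at z = 456 with thickness 32, and the 495 mm backrest starts at the seat top, so the overall height is 456 + 32 + 495 = 983 mm.


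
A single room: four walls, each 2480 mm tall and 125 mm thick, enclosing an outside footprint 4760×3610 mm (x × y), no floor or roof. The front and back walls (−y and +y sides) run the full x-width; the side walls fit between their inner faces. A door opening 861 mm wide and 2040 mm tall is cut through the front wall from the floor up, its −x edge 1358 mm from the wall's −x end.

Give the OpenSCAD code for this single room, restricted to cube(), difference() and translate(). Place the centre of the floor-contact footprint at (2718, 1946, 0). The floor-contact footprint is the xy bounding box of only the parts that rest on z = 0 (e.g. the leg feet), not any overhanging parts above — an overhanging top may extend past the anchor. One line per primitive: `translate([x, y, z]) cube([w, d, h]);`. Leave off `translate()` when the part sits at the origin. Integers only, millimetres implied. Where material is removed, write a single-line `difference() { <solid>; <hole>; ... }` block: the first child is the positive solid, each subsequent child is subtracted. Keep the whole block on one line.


difference() { translate([338, 141, 0]) cube([4760, 125, 2480]); translate([1696, 141, 0]) cube([861, 125, 2040]); }
translate([338, 3626, 0]) cube([4760, 125, 2480]);
translate([338, 266, 0]) cube([125, 3360, 2480]);
translate([4973, 266, 0]) cube([125, 3360, 2480]);


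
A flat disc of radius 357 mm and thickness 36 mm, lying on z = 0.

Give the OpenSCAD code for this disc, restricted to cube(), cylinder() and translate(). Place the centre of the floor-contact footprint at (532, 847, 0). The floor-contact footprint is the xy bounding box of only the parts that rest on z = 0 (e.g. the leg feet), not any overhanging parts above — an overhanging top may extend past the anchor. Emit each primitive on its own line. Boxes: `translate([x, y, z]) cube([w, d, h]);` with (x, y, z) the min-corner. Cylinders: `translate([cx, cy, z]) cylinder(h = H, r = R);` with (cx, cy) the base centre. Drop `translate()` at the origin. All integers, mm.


translate([532, 847, 0]) cylinder(h = 36, r = 357);


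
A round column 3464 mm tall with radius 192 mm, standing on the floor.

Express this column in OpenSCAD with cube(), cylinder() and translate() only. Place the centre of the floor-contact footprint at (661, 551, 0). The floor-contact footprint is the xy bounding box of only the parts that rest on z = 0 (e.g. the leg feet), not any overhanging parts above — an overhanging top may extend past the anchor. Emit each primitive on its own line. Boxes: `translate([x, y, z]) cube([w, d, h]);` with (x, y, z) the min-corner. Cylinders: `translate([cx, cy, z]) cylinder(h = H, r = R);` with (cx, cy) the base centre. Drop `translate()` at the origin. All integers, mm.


translate([661, 551, 0]) cylinder(h = 3464, r = 192);


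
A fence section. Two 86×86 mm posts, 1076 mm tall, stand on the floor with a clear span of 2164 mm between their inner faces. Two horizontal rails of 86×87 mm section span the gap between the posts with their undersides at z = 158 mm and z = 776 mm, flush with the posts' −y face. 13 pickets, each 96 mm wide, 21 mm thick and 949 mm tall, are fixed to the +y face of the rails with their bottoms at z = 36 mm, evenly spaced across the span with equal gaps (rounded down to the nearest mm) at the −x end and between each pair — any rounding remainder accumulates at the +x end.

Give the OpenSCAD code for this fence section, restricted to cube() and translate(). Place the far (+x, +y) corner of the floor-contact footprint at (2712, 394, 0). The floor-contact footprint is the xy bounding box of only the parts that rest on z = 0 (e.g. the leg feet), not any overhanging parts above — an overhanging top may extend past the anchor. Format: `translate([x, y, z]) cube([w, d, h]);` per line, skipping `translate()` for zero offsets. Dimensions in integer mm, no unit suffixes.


translate([376, 308, 0]) cube([86, 86, 1076]);
translate([2626, 308, 0]) cube([86, 86, 1076]);
translate([462, 308, 158]) cube([2164, 86, 87]);
translate([462, 308, 776]) cube([2164, 86, 87]);
translate([527, 394, 36]) cube([96, 21, 949]);
translate([688, 394, 36]) cube([96, 21, 949]);
translate([849, 394, 36]) cube([96, 21, 949]);
translate([1010, 394, 36]) cube([96, 21, 949]);
translate([1171, 394, 36]) cube([96, 21, 949]);
translate([1332, 394, 36]) cube([96, 21, 949]);
translate([1493, 394, 36]) cube([96, 21, 949]);
translate([1654, 394, 36]) cube([96, 21, 949]);
translate([1815, 394, 36]) cube([96, 21, 949]);
translate([1976, 394, 36]) cube([96, 21, 949]);
translate([2137, 394, 36]) cube([96, 21, 949]);
translate([2298, 394, 36]) cube([96, 21, 949]);
translate([2459, 394, 36]) cube([96, 21, 949]);


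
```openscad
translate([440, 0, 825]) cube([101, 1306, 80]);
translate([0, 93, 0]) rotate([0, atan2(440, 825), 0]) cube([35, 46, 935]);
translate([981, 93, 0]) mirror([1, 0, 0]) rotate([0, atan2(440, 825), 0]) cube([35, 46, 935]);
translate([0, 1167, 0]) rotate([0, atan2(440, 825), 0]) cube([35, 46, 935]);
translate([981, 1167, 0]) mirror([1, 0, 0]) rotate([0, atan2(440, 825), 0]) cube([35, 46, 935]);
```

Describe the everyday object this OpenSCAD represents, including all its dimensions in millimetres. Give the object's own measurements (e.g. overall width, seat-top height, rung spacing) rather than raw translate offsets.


A sawhorse. A 101×1306×80 mm beam (x, y, z) sits on two A-frame leg pairs. Each pair is two raked legs of 35×46 mm section (46 mm along y) splaying symmetrically in x. Each leg rises 825 mm vertically over 440 mm of horizontal reach and is 935 mm long along its own axis. Every leg's outer bottom edge rests on the floor and its outer top edge meets a bottom edge of the beam — the left legs (tilting toward +x) meet the beam's −x bottom edge, the right legs (their mirror images, tilting toward −x) meet its +x bottom edge — so the leg tops tuck under the beam, the beam's underside is 825 mm above the floor, and the feet are 981 mm apart outside-to-outside with the beam centred between them. The two leg pairs are set in 93 mm from either end of the beam.


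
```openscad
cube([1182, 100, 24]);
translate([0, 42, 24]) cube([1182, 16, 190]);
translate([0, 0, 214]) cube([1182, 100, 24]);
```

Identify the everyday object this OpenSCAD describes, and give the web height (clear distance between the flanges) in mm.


An I-beam. The web height is 190 mm.

Two wide flanges with a thin centred web — an I-beam. Overall 238 mm minus two 24 mm flanges gives a web of 238 − 2·24 = 190 mm.


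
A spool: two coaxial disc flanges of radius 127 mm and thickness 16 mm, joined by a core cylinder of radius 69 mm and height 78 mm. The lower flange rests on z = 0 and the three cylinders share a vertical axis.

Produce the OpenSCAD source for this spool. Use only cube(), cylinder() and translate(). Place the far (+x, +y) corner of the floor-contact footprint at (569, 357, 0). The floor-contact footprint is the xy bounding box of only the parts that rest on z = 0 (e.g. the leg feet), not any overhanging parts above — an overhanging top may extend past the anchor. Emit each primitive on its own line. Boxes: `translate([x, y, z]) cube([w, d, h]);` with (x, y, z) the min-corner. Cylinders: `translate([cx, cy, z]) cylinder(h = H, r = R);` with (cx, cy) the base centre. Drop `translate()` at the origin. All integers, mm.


translate([442, 230, 0]) cylinder(h = 16, r = 127);
translate([442, 230, 16]) cylinder(h = 78, r = 69);
translate([442, 230, 94]) cylinder(h = 16, r = 127);


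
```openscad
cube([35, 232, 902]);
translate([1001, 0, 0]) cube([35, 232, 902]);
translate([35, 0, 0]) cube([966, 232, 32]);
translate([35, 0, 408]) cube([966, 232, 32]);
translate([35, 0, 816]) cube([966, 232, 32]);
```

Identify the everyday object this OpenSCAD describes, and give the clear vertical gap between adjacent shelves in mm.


A bookshelf. The clear shelf gap is 376 mm.

Two tall side panels with 3 horizontal boards between them — a bookshelf. The first two shelf undersides are at z = 0 and z = 408; with shelf thickness 32, the clear gap is 408 − 0 − 32 = 376 mm.


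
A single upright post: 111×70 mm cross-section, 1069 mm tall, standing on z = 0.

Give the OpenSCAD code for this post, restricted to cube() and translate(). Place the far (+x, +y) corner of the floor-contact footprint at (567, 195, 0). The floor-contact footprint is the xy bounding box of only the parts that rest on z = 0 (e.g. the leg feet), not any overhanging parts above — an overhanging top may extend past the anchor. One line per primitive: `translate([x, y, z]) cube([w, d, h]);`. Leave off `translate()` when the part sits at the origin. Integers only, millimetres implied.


translate([456, 125, 0]) cube([111, 70, 1069]);


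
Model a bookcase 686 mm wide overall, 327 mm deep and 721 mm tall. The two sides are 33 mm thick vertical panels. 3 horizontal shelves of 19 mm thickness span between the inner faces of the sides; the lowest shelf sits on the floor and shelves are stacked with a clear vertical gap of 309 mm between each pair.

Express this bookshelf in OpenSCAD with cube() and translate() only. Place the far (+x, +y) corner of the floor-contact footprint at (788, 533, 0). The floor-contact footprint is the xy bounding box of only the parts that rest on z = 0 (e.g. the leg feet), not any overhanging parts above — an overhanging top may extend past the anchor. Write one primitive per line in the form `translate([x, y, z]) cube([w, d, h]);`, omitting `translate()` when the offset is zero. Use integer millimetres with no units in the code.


translate([102, 206, 0]) cube([33, 327, 721]);
translate([755, 206, 0]) cube([33, 327, 721]);
translate([135, 206, 0]) cube([620, 327, 19]);
translate([135, 206, 328]) cube([620, 327, 19]);
translate([135, 206, 656]) cube([620, 327, 19]);


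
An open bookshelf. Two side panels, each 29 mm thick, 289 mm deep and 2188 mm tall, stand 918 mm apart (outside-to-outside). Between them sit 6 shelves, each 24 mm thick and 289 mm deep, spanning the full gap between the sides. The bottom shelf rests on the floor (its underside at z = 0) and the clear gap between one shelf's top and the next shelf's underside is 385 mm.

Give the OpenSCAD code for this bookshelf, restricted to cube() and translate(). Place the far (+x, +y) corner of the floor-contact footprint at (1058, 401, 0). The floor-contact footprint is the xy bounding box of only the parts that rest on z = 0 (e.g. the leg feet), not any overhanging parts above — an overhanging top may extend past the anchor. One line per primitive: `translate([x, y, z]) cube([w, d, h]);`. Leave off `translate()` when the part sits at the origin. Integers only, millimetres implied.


translate([140, 112, 0]) cube([29, 289, 2188]);
translate([1029, 112, 0]) cube([29, 289, 2188]);
translate([169, 112, 0]) cube([860, 289, 24]);
translate([169, 112, 409]) cube([860, 289, 24]);
translate([169, 112, 818]) cube([860, 289, 24]);
translate([169, 112, 1227]) cube([860, 289, 24]);
translate([169, 112, 1636]) cube([860, 289, 24]);
translate([169, 112, 2045]) cube([860, 289, 24]);


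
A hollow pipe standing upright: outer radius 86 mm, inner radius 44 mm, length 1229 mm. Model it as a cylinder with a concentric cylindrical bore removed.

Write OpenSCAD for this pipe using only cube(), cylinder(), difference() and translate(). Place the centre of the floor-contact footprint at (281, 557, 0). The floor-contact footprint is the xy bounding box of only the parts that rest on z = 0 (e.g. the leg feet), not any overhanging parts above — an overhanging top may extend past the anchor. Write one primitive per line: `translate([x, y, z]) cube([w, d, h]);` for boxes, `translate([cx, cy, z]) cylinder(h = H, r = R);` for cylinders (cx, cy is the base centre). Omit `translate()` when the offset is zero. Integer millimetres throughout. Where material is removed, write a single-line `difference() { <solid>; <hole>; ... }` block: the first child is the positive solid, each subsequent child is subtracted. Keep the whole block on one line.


difference() { translate([281, 557, 0]) cylinder(h = 1229, r = 86); translate([281, 557, 0]) cylinder(h = 1229, r = 44); }


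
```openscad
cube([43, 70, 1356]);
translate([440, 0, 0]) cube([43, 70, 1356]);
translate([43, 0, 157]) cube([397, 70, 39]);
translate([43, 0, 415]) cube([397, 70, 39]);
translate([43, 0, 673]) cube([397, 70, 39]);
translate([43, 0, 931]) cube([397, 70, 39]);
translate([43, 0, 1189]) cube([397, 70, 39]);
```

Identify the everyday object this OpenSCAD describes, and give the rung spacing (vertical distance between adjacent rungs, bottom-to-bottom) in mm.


A ladder. The rung spacing is 258 mm.

Two tall 43×70 posts with 5 short bars between them — a ladder. Adjacent rungs sit at z = 157 and z = 415, so the spacing is 415 − 157 = 258 mm.


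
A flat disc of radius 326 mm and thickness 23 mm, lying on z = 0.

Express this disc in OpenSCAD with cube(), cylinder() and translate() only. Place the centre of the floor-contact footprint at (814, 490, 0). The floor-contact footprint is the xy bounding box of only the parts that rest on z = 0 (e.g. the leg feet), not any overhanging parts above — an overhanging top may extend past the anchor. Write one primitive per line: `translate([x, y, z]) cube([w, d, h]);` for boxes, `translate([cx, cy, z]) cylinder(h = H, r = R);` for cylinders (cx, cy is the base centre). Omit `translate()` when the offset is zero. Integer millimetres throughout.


translate([814, 490, 0]) cylinder(h = 23, r = 326);


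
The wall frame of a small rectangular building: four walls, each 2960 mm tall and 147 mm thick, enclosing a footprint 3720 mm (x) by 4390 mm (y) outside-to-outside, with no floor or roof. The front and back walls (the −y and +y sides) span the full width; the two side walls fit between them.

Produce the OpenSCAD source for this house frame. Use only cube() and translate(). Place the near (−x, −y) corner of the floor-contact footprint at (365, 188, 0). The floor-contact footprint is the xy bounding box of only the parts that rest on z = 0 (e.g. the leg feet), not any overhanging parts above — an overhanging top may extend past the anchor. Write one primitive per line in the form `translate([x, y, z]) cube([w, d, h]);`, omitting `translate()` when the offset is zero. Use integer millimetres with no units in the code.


translate([365, 188, 0]) cube([3720, 147, 2960]);
translate([365, 4431, 0]) cube([3720, 147, 2960]);
translate([365, 335, 0]) cube([147, 4096, 2960]);
translate([3938, 335, 0]) cube([147, 4096, 2960]);


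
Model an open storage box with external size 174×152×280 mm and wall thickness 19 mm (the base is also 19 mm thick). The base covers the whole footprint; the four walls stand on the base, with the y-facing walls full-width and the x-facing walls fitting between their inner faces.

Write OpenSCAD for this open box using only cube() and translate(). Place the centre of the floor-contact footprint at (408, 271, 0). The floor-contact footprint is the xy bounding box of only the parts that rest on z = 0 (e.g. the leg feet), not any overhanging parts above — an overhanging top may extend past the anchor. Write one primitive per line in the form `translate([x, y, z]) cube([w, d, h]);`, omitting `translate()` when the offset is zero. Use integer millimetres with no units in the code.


translate([321, 195, 0]) cube([174, 152, 19]);
translate([321, 195, 19]) cube([174, 19, 261]);
translate([321, 328, 19]) cube([174, 19, 261]);
translate([321, 214, 19]) cube([19, 114, 261]);
translate([476, 214, 19]) cube([19, 114, 261]);


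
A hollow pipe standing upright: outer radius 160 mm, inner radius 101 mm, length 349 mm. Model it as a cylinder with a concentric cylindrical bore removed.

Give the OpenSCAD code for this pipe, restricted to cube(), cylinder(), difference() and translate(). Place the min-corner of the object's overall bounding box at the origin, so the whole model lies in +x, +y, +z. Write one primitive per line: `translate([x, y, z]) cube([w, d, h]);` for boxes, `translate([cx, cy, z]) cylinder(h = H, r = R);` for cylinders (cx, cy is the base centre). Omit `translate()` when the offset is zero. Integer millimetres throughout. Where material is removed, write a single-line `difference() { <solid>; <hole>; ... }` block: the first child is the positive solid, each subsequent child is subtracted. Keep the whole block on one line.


difference() { translate([160, 160, 0]) cylinder(h = 349, r = 160); translate([160, 160, 0]) cylinder(h = 349, r = 101); }


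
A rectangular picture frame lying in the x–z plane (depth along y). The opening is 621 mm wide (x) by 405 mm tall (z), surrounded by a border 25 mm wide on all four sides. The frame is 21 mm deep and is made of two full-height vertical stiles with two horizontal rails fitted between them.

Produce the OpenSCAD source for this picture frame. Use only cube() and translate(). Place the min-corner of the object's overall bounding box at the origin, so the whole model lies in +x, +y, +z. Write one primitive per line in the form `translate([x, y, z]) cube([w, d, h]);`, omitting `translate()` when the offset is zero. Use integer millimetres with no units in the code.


cube([25, 21, 455]);
translate([646, 0, 0]) cube([25, 21, 455]);
translate([25, 0, 0]) cube([621, 21, 25]);
translate([25, 0, 430]) cube([621, 21, 25]);


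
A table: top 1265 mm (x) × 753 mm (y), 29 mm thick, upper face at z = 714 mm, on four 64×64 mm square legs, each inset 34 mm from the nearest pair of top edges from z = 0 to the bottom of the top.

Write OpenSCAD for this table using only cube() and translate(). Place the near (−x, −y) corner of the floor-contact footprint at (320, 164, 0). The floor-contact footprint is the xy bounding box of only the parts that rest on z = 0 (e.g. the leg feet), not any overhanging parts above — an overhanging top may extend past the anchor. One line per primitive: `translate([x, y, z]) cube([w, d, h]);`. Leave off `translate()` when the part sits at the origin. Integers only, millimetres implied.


translate([286, 130, 685]) cube([1265, 753, 29]);
translate([320, 164, 0]) cube([64, 64, 685]);
translate([1453, 164, 0]) cube([64, 64, 685]);
translate([320, 785, 0]) cube([64, 64, 685]);
translate([1453, 785, 0]) cube([64, 64, 685]);


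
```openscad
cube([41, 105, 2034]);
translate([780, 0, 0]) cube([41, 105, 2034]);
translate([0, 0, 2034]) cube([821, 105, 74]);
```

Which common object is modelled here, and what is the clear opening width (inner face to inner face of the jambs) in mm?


A door frame. The clear opening width is 739 mm.

Two 2034 mm tall posts with a header on top — a door frame. The left jamb is 41 mm wide at x = 0; the right jamb starts at x = 780. The clear opening is 780 − 41 = 739 mm.


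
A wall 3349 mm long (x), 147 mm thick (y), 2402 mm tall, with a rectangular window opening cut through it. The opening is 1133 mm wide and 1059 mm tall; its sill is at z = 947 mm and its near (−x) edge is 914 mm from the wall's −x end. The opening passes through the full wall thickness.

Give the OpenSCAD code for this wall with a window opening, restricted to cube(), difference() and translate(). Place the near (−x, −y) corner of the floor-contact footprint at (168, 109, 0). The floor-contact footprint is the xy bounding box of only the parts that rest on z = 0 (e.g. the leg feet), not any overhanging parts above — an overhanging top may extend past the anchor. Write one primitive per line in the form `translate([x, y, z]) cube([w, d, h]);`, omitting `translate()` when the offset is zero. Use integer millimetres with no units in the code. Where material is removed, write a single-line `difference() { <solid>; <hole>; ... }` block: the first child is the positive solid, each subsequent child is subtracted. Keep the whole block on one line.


difference() { translate([168, 109, 0]) cube([3349, 147, 2402]); translate([1082, 109, 947]) cube([1133, 147, 1059]); }


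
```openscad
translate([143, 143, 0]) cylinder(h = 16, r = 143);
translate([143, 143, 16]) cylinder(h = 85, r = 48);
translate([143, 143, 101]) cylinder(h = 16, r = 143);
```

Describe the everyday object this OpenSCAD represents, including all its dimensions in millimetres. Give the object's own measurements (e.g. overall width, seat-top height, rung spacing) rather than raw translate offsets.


A spool: two coaxial disc flanges of radius 143 mm and thickness 16 mm, joined by a core cylinder of radius 48 mm and height 85 mm. The lower flange rests on z = 0 and the three cylinders share a vertical axis.


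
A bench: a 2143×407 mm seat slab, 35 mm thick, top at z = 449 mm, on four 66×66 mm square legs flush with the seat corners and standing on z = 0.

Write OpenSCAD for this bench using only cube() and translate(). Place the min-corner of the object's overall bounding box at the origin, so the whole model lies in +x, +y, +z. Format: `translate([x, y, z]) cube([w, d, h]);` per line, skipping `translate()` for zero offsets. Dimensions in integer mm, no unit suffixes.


translate([0, 0, 414]) cube([2143, 407, 35]);
cube([66, 66, 414]);
translate([0, 341, 0]) cube([66, 66, 414]);
translate([2077, 0, 0]) cube([66, 66, 414]);
translate([2077, 341, 0]) cube([66, 66, 414]);


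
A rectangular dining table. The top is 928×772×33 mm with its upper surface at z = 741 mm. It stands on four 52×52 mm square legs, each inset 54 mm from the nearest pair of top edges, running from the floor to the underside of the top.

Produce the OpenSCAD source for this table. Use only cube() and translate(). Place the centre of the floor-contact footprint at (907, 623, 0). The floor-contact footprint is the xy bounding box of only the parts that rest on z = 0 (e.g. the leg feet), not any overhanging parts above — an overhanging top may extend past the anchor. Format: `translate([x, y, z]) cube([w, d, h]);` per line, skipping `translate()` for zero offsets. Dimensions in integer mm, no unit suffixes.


// leg_h = 741 - 33 = 708
translate([443, 237, 708]) cube([928, 772, 33]);
translate([497, 291, 0]) cube([52, 52, 708]);
translate([1265, 291, 0]) cube([52, 52, 708]);
translate([497, 903, 0]) cube([52, 52, 708]);
translate([1265, 903, 0]) cube([52, 52, 708]);


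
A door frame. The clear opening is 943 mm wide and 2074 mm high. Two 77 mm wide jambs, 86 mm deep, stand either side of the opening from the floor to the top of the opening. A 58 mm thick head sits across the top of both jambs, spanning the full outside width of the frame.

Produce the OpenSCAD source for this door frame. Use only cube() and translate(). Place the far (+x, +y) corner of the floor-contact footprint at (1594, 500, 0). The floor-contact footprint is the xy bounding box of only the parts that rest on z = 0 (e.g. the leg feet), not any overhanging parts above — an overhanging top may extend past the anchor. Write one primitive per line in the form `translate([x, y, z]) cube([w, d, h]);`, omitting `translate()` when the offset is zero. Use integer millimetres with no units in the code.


translate([497, 414, 0]) cube([77, 86, 2074]);
translate([1517, 414, 0]) cube([77, 86, 2074]);
translate([497, 414, 2074]) cube([1097, 86, 58]);


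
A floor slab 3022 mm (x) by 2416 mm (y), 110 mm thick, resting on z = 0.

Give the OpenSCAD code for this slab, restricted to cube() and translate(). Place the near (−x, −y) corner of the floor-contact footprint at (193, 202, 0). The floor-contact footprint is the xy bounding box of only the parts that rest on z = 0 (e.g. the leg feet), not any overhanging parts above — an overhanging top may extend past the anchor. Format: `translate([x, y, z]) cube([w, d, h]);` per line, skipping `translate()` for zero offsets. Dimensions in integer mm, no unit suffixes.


translate([193, 202, 0]) cube([3022, 2416, 110]);


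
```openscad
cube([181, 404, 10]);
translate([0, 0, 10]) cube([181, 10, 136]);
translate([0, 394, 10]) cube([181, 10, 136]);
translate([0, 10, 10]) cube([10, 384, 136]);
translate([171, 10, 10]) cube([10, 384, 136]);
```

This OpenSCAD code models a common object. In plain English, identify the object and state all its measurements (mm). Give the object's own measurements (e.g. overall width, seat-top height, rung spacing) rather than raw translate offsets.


An open-topped rectangular box: outside dimensions 181×404×146 mm, with a uniform wall and base thickness of 10 mm. The base is a full 181×404 slab on the floor; four walls sit on top of the base. The front and back walls (the −y and +y sides) span the full width; the two side walls fit between them.


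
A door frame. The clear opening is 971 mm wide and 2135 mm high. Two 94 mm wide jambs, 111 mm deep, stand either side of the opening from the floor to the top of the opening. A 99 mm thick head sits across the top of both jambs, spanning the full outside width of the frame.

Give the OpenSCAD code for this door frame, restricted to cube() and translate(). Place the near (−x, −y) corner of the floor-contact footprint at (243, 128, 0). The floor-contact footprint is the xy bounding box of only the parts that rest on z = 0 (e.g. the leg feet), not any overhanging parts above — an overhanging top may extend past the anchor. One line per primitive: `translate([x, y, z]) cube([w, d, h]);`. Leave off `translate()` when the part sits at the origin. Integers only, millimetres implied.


translate([243, 128, 0]) cube([94, 111, 2135]);
translate([1308, 128, 0]) cube([94, 111, 2135]);
translate([243, 128, 2135]) cube([1159, 111, 99]);


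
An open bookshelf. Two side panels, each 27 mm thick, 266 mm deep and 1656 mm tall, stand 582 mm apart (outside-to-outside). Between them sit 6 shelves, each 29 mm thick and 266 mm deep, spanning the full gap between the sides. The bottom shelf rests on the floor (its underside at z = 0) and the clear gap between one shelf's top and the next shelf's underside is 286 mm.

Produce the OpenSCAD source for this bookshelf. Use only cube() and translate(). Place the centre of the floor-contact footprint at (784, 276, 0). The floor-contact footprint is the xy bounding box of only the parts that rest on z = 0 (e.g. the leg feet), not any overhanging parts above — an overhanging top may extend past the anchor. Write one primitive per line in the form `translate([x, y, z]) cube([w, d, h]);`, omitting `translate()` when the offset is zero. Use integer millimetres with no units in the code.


translate([493, 143, 0]) cube([27, 266, 1656]);
translate([1048, 143, 0]) cube([27, 266, 1656]);
translate([520, 143, 0]) cube([528, 266, 29]);
translate([520, 143, 315]) cube([528, 266, 29]);
translate([520, 143, 630]) cube([528, 266, 29]);
translate([520, 143, 945]) cube([528, 266, 29]);
translate([520, 143, 1260]) cube([528, 266, 29]);
translate([520, 143, 1575]) cube([528, 266, 29]);
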